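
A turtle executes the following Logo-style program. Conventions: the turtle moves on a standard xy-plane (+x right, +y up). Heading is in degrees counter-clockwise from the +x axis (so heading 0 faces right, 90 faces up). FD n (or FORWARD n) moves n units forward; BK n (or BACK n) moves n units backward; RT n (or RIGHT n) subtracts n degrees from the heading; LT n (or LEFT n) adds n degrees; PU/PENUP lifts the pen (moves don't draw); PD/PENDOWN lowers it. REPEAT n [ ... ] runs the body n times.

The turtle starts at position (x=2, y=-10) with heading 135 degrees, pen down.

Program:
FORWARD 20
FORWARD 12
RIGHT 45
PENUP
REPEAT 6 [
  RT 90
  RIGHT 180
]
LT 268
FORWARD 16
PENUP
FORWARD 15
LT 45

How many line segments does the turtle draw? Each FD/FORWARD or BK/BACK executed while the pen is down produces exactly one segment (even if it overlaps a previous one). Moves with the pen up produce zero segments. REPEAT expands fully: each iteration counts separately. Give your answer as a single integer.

Answer: 2

Derivation:
Executing turtle program step by step:
Start: pos=(2,-10), heading=135, pen down
FD 20: (2,-10) -> (-12.142,4.142) [heading=135, draw]
FD 12: (-12.142,4.142) -> (-20.627,12.627) [heading=135, draw]
RT 45: heading 135 -> 90
PU: pen up
REPEAT 6 [
  -- iteration 1/6 --
  RT 90: heading 90 -> 0
  RT 180: heading 0 -> 180
  -- iteration 2/6 --
  RT 90: heading 180 -> 90
  RT 180: heading 90 -> 270
  -- iteration 3/6 --
  RT 90: heading 270 -> 180
  RT 180: heading 180 -> 0
  -- iteration 4/6 --
  RT 90: heading 0 -> 270
  RT 180: heading 270 -> 90
  -- iteration 5/6 --
  RT 90: heading 90 -> 0
  RT 180: heading 0 -> 180
  -- iteration 6/6 --
  RT 90: heading 180 -> 90
  RT 180: heading 90 -> 270
]
LT 268: heading 270 -> 178
FD 16: (-20.627,12.627) -> (-36.618,13.186) [heading=178, move]
PU: pen up
FD 15: (-36.618,13.186) -> (-51.609,13.709) [heading=178, move]
LT 45: heading 178 -> 223
Final: pos=(-51.609,13.709), heading=223, 2 segment(s) drawn
Segments drawn: 2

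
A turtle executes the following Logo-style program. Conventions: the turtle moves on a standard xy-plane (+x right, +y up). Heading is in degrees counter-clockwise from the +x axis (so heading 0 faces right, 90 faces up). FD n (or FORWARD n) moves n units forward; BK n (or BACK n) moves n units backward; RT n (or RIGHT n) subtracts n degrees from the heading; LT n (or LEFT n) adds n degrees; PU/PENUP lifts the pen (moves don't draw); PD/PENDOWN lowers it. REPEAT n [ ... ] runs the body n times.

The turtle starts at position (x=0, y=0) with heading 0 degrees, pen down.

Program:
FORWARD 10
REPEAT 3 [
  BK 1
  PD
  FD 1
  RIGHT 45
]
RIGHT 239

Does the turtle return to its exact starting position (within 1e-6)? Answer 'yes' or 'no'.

Executing turtle program step by step:
Start: pos=(0,0), heading=0, pen down
FD 10: (0,0) -> (10,0) [heading=0, draw]
REPEAT 3 [
  -- iteration 1/3 --
  BK 1: (10,0) -> (9,0) [heading=0, draw]
  PD: pen down
  FD 1: (9,0) -> (10,0) [heading=0, draw]
  RT 45: heading 0 -> 315
  -- iteration 2/3 --
  BK 1: (10,0) -> (9.293,0.707) [heading=315, draw]
  PD: pen down
  FD 1: (9.293,0.707) -> (10,0) [heading=315, draw]
  RT 45: heading 315 -> 270
  -- iteration 3/3 --
  BK 1: (10,0) -> (10,1) [heading=270, draw]
  PD: pen down
  FD 1: (10,1) -> (10,0) [heading=270, draw]
  RT 45: heading 270 -> 225
]
RT 239: heading 225 -> 346
Final: pos=(10,0), heading=346, 7 segment(s) drawn

Start position: (0, 0)
Final position: (10, 0)
Distance = 10; >= 1e-6 -> NOT closed

Answer: no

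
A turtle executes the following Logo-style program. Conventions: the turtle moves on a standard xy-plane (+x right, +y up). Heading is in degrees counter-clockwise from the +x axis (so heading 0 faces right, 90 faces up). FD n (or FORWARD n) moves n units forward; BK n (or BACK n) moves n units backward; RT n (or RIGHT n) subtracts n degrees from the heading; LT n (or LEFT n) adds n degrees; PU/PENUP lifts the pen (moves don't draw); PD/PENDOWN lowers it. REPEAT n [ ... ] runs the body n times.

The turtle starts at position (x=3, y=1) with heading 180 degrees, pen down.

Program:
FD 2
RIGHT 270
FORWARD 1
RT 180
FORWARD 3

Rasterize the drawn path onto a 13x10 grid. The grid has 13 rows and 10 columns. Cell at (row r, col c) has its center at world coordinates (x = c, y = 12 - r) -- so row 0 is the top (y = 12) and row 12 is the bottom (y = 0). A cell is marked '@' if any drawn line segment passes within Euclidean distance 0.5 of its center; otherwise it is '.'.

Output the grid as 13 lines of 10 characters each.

Segment 0: (3,1) -> (1,1)
Segment 1: (1,1) -> (1,0)
Segment 2: (1,0) -> (1,3)

Answer: ..........
..........
..........
..........
..........
..........
..........
..........
..........
.@........
.@........
.@@@......
.@........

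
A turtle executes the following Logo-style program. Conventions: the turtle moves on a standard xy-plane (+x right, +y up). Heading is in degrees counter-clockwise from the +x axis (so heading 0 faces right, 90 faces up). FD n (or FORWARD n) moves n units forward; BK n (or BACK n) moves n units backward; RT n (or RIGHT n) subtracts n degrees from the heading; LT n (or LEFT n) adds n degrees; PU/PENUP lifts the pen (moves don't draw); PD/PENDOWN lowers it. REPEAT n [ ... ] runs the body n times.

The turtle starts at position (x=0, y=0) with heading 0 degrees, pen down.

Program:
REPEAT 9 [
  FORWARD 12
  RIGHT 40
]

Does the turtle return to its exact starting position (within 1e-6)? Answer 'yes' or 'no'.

Answer: yes

Derivation:
Executing turtle program step by step:
Start: pos=(0,0), heading=0, pen down
REPEAT 9 [
  -- iteration 1/9 --
  FD 12: (0,0) -> (12,0) [heading=0, draw]
  RT 40: heading 0 -> 320
  -- iteration 2/9 --
  FD 12: (12,0) -> (21.193,-7.713) [heading=320, draw]
  RT 40: heading 320 -> 280
  -- iteration 3/9 --
  FD 12: (21.193,-7.713) -> (23.276,-19.531) [heading=280, draw]
  RT 40: heading 280 -> 240
  -- iteration 4/9 --
  FD 12: (23.276,-19.531) -> (17.276,-29.923) [heading=240, draw]
  RT 40: heading 240 -> 200
  -- iteration 5/9 --
  FD 12: (17.276,-29.923) -> (6,-34.028) [heading=200, draw]
  RT 40: heading 200 -> 160
  -- iteration 6/9 --
  FD 12: (6,-34.028) -> (-5.276,-29.923) [heading=160, draw]
  RT 40: heading 160 -> 120
  -- iteration 7/9 --
  FD 12: (-5.276,-29.923) -> (-11.276,-19.531) [heading=120, draw]
  RT 40: heading 120 -> 80
  -- iteration 8/9 --
  FD 12: (-11.276,-19.531) -> (-9.193,-7.713) [heading=80, draw]
  RT 40: heading 80 -> 40
  -- iteration 9/9 --
  FD 12: (-9.193,-7.713) -> (0,0) [heading=40, draw]
  RT 40: heading 40 -> 0
]
Final: pos=(0,0), heading=0, 9 segment(s) drawn

Start position: (0, 0)
Final position: (0, 0)
Distance = 0; < 1e-6 -> CLOSED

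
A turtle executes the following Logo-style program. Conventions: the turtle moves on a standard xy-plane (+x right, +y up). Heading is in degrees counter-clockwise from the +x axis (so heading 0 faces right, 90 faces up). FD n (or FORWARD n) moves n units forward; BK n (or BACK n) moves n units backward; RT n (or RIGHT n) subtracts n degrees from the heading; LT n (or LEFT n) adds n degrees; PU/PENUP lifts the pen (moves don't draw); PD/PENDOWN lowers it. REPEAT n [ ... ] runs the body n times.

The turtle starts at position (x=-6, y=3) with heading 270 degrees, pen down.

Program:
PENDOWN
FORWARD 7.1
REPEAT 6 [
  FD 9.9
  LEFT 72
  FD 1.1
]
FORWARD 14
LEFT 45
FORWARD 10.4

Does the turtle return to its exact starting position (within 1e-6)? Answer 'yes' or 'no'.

Answer: no

Derivation:
Executing turtle program step by step:
Start: pos=(-6,3), heading=270, pen down
PD: pen down
FD 7.1: (-6,3) -> (-6,-4.1) [heading=270, draw]
REPEAT 6 [
  -- iteration 1/6 --
  FD 9.9: (-6,-4.1) -> (-6,-14) [heading=270, draw]
  LT 72: heading 270 -> 342
  FD 1.1: (-6,-14) -> (-4.954,-14.34) [heading=342, draw]
  -- iteration 2/6 --
  FD 9.9: (-4.954,-14.34) -> (4.462,-17.399) [heading=342, draw]
  LT 72: heading 342 -> 54
  FD 1.1: (4.462,-17.399) -> (5.108,-16.509) [heading=54, draw]
  -- iteration 3/6 --
  FD 9.9: (5.108,-16.509) -> (10.927,-8.5) [heading=54, draw]
  LT 72: heading 54 -> 126
  FD 1.1: (10.927,-8.5) -> (10.281,-7.61) [heading=126, draw]
  -- iteration 4/6 --
  FD 9.9: (10.281,-7.61) -> (4.462,0.399) [heading=126, draw]
  LT 72: heading 126 -> 198
  FD 1.1: (4.462,0.399) -> (3.415,0.059) [heading=198, draw]
  -- iteration 5/6 --
  FD 9.9: (3.415,0.059) -> (-6,-3) [heading=198, draw]
  LT 72: heading 198 -> 270
  FD 1.1: (-6,-3) -> (-6,-4.1) [heading=270, draw]
  -- iteration 6/6 --
  FD 9.9: (-6,-4.1) -> (-6,-14) [heading=270, draw]
  LT 72: heading 270 -> 342
  FD 1.1: (-6,-14) -> (-4.954,-14.34) [heading=342, draw]
]
FD 14: (-4.954,-14.34) -> (8.361,-18.666) [heading=342, draw]
LT 45: heading 342 -> 27
FD 10.4: (8.361,-18.666) -> (17.627,-13.945) [heading=27, draw]
Final: pos=(17.627,-13.945), heading=27, 15 segment(s) drawn

Start position: (-6, 3)
Final position: (17.627, -13.945)
Distance = 29.075; >= 1e-6 -> NOT closed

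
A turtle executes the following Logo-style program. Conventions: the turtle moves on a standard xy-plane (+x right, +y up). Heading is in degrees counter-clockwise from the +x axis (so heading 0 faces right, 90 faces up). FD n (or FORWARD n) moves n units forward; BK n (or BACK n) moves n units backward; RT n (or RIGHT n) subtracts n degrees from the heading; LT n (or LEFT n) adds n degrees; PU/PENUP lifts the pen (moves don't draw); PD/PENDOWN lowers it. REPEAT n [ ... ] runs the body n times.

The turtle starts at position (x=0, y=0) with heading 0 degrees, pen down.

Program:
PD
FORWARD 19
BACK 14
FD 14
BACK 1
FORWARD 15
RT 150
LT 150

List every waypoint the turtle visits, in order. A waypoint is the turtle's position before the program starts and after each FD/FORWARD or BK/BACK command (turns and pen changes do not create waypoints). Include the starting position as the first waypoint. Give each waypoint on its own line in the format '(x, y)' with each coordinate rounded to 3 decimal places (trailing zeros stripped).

Executing turtle program step by step:
Start: pos=(0,0), heading=0, pen down
PD: pen down
FD 19: (0,0) -> (19,0) [heading=0, draw]
BK 14: (19,0) -> (5,0) [heading=0, draw]
FD 14: (5,0) -> (19,0) [heading=0, draw]
BK 1: (19,0) -> (18,0) [heading=0, draw]
FD 15: (18,0) -> (33,0) [heading=0, draw]
RT 150: heading 0 -> 210
LT 150: heading 210 -> 0
Final: pos=(33,0), heading=0, 5 segment(s) drawn
Waypoints (6 total):
(0, 0)
(19, 0)
(5, 0)
(19, 0)
(18, 0)
(33, 0)

Answer: (0, 0)
(19, 0)
(5, 0)
(19, 0)
(18, 0)
(33, 0)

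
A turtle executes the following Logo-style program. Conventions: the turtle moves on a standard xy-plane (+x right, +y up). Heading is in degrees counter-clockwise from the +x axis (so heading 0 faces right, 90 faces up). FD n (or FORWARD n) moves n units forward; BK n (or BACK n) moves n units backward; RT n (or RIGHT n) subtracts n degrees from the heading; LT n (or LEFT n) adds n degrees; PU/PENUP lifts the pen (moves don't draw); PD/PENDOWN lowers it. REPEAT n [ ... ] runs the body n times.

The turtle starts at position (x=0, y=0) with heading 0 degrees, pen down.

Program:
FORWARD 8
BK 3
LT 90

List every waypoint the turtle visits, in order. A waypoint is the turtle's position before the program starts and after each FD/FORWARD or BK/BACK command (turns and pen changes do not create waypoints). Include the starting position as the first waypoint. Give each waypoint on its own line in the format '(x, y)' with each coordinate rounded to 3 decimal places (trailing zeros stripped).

Answer: (0, 0)
(8, 0)
(5, 0)

Derivation:
Executing turtle program step by step:
Start: pos=(0,0), heading=0, pen down
FD 8: (0,0) -> (8,0) [heading=0, draw]
BK 3: (8,0) -> (5,0) [heading=0, draw]
LT 90: heading 0 -> 90
Final: pos=(5,0), heading=90, 2 segment(s) drawn
Waypoints (3 total):
(0, 0)
(8, 0)
(5, 0)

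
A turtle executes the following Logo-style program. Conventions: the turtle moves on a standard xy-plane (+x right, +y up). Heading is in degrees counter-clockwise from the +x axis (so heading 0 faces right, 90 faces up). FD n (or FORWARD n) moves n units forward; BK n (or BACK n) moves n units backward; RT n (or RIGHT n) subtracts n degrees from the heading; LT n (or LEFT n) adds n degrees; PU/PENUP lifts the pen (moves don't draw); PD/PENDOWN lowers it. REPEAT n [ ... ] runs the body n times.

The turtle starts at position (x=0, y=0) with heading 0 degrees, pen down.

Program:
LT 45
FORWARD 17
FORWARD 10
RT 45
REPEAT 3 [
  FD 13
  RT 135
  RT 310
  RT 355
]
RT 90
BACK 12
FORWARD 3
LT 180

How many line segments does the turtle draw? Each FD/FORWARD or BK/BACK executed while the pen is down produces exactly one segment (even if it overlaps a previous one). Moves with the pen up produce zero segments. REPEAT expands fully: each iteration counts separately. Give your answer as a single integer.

Executing turtle program step by step:
Start: pos=(0,0), heading=0, pen down
LT 45: heading 0 -> 45
FD 17: (0,0) -> (12.021,12.021) [heading=45, draw]
FD 10: (12.021,12.021) -> (19.092,19.092) [heading=45, draw]
RT 45: heading 45 -> 0
REPEAT 3 [
  -- iteration 1/3 --
  FD 13: (19.092,19.092) -> (32.092,19.092) [heading=0, draw]
  RT 135: heading 0 -> 225
  RT 310: heading 225 -> 275
  RT 355: heading 275 -> 280
  -- iteration 2/3 --
  FD 13: (32.092,19.092) -> (34.349,6.289) [heading=280, draw]
  RT 135: heading 280 -> 145
  RT 310: heading 145 -> 195
  RT 355: heading 195 -> 200
  -- iteration 3/3 --
  FD 13: (34.349,6.289) -> (22.133,1.843) [heading=200, draw]
  RT 135: heading 200 -> 65
  RT 310: heading 65 -> 115
  RT 355: heading 115 -> 120
]
RT 90: heading 120 -> 30
BK 12: (22.133,1.843) -> (11.741,-4.157) [heading=30, draw]
FD 3: (11.741,-4.157) -> (14.339,-2.657) [heading=30, draw]
LT 180: heading 30 -> 210
Final: pos=(14.339,-2.657), heading=210, 7 segment(s) drawn
Segments drawn: 7

Answer: 7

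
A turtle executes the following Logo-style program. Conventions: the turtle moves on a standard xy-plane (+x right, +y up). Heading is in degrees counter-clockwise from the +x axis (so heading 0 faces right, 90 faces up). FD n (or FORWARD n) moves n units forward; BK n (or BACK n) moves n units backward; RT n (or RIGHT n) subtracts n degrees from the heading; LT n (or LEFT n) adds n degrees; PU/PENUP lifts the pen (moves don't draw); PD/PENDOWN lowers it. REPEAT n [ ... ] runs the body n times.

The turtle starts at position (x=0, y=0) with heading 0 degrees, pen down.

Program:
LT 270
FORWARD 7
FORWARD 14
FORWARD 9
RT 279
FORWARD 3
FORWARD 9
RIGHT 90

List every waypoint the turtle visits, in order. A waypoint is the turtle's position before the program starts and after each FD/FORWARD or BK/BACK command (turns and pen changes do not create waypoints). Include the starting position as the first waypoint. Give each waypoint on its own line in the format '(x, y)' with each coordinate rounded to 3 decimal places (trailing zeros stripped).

Executing turtle program step by step:
Start: pos=(0,0), heading=0, pen down
LT 270: heading 0 -> 270
FD 7: (0,0) -> (0,-7) [heading=270, draw]
FD 14: (0,-7) -> (0,-21) [heading=270, draw]
FD 9: (0,-21) -> (0,-30) [heading=270, draw]
RT 279: heading 270 -> 351
FD 3: (0,-30) -> (2.963,-30.469) [heading=351, draw]
FD 9: (2.963,-30.469) -> (11.852,-31.877) [heading=351, draw]
RT 90: heading 351 -> 261
Final: pos=(11.852,-31.877), heading=261, 5 segment(s) drawn
Waypoints (6 total):
(0, 0)
(0, -7)
(0, -21)
(0, -30)
(2.963, -30.469)
(11.852, -31.877)

Answer: (0, 0)
(0, -7)
(0, -21)
(0, -30)
(2.963, -30.469)
(11.852, -31.877)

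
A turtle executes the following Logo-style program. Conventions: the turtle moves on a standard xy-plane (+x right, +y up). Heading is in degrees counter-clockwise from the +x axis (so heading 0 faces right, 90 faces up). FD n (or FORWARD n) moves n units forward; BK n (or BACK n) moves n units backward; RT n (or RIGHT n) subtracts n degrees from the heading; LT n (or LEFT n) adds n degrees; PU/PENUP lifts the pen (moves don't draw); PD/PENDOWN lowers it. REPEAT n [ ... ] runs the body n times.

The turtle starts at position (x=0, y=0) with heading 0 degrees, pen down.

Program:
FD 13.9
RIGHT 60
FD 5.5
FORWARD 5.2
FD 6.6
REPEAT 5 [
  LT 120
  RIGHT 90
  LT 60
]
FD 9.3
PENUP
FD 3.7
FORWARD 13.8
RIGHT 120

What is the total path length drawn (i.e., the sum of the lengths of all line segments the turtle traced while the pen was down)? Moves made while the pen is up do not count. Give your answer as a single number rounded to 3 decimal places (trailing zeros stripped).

Answer: 40.5

Derivation:
Executing turtle program step by step:
Start: pos=(0,0), heading=0, pen down
FD 13.9: (0,0) -> (13.9,0) [heading=0, draw]
RT 60: heading 0 -> 300
FD 5.5: (13.9,0) -> (16.65,-4.763) [heading=300, draw]
FD 5.2: (16.65,-4.763) -> (19.25,-9.266) [heading=300, draw]
FD 6.6: (19.25,-9.266) -> (22.55,-14.982) [heading=300, draw]
REPEAT 5 [
  -- iteration 1/5 --
  LT 120: heading 300 -> 60
  RT 90: heading 60 -> 330
  LT 60: heading 330 -> 30
  -- iteration 2/5 --
  LT 120: heading 30 -> 150
  RT 90: heading 150 -> 60
  LT 60: heading 60 -> 120
  -- iteration 3/5 --
  LT 120: heading 120 -> 240
  RT 90: heading 240 -> 150
  LT 60: heading 150 -> 210
  -- iteration 4/5 --
  LT 120: heading 210 -> 330
  RT 90: heading 330 -> 240
  LT 60: heading 240 -> 300
  -- iteration 5/5 --
  LT 120: heading 300 -> 60
  RT 90: heading 60 -> 330
  LT 60: heading 330 -> 30
]
FD 9.3: (22.55,-14.982) -> (30.604,-10.332) [heading=30, draw]
PU: pen up
FD 3.7: (30.604,-10.332) -> (33.808,-8.482) [heading=30, move]
FD 13.8: (33.808,-8.482) -> (45.759,-1.582) [heading=30, move]
RT 120: heading 30 -> 270
Final: pos=(45.759,-1.582), heading=270, 5 segment(s) drawn

Segment lengths:
  seg 1: (0,0) -> (13.9,0), length = 13.9
  seg 2: (13.9,0) -> (16.65,-4.763), length = 5.5
  seg 3: (16.65,-4.763) -> (19.25,-9.266), length = 5.2
  seg 4: (19.25,-9.266) -> (22.55,-14.982), length = 6.6
  seg 5: (22.55,-14.982) -> (30.604,-10.332), length = 9.3
Total = 40.5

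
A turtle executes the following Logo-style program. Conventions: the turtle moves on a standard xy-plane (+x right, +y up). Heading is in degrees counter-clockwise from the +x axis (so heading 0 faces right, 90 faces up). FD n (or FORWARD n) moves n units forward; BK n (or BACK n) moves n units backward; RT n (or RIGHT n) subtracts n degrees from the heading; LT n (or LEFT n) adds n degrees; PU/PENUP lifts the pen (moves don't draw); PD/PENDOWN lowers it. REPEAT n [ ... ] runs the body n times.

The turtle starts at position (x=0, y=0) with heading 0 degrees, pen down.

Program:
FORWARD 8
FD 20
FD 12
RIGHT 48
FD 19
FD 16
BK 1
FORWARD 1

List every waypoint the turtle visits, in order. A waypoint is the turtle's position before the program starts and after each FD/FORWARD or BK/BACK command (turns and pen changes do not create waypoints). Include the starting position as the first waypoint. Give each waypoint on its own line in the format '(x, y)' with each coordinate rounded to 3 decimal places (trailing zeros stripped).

Executing turtle program step by step:
Start: pos=(0,0), heading=0, pen down
FD 8: (0,0) -> (8,0) [heading=0, draw]
FD 20: (8,0) -> (28,0) [heading=0, draw]
FD 12: (28,0) -> (40,0) [heading=0, draw]
RT 48: heading 0 -> 312
FD 19: (40,0) -> (52.713,-14.12) [heading=312, draw]
FD 16: (52.713,-14.12) -> (63.42,-26.01) [heading=312, draw]
BK 1: (63.42,-26.01) -> (62.75,-25.267) [heading=312, draw]
FD 1: (62.75,-25.267) -> (63.42,-26.01) [heading=312, draw]
Final: pos=(63.42,-26.01), heading=312, 7 segment(s) drawn
Waypoints (8 total):
(0, 0)
(8, 0)
(28, 0)
(40, 0)
(52.713, -14.12)
(63.42, -26.01)
(62.75, -25.267)
(63.42, -26.01)

Answer: (0, 0)
(8, 0)
(28, 0)
(40, 0)
(52.713, -14.12)
(63.42, -26.01)
(62.75, -25.267)
(63.42, -26.01)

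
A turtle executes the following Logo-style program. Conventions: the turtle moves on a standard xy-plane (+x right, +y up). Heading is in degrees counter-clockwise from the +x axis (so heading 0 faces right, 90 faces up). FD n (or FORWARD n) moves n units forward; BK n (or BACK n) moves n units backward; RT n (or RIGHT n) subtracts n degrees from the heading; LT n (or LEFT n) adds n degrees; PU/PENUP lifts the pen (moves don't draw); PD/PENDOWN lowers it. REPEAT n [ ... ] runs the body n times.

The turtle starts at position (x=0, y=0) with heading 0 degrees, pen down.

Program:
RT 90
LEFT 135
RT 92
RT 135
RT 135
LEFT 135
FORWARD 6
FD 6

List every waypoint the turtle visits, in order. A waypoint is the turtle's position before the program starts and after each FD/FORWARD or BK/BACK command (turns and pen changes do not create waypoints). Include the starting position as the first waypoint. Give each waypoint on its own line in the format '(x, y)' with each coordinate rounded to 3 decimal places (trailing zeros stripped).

Executing turtle program step by step:
Start: pos=(0,0), heading=0, pen down
RT 90: heading 0 -> 270
LT 135: heading 270 -> 45
RT 92: heading 45 -> 313
RT 135: heading 313 -> 178
RT 135: heading 178 -> 43
LT 135: heading 43 -> 178
FD 6: (0,0) -> (-5.996,0.209) [heading=178, draw]
FD 6: (-5.996,0.209) -> (-11.993,0.419) [heading=178, draw]
Final: pos=(-11.993,0.419), heading=178, 2 segment(s) drawn
Waypoints (3 total):
(0, 0)
(-5.996, 0.209)
(-11.993, 0.419)

Answer: (0, 0)
(-5.996, 0.209)
(-11.993, 0.419)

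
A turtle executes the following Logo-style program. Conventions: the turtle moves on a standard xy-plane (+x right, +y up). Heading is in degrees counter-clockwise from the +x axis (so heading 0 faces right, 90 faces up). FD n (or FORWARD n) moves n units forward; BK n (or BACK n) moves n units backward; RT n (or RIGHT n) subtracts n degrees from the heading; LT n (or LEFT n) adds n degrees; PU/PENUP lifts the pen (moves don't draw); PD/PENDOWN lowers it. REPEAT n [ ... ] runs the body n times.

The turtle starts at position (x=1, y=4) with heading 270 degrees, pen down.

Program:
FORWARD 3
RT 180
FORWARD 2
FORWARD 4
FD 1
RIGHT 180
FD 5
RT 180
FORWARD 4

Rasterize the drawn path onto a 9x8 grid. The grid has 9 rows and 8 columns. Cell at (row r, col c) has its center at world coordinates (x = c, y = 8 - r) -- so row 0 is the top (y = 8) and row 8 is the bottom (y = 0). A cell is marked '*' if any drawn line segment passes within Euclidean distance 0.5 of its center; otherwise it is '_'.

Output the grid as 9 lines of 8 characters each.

Answer: _*______
_*______
_*______
_*______
_*______
_*______
_*______
_*______
________

Derivation:
Segment 0: (1,4) -> (1,1)
Segment 1: (1,1) -> (1,3)
Segment 2: (1,3) -> (1,7)
Segment 3: (1,7) -> (1,8)
Segment 4: (1,8) -> (1,3)
Segment 5: (1,3) -> (1,7)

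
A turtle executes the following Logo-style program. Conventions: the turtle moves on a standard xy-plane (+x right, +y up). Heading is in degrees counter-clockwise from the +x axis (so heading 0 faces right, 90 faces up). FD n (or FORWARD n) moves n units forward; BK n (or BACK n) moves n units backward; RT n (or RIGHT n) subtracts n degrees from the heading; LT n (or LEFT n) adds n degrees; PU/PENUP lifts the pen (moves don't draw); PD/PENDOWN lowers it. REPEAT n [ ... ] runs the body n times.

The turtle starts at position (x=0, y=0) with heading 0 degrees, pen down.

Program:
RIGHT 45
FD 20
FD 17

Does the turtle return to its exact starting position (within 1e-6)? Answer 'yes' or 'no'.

Answer: no

Derivation:
Executing turtle program step by step:
Start: pos=(0,0), heading=0, pen down
RT 45: heading 0 -> 315
FD 20: (0,0) -> (14.142,-14.142) [heading=315, draw]
FD 17: (14.142,-14.142) -> (26.163,-26.163) [heading=315, draw]
Final: pos=(26.163,-26.163), heading=315, 2 segment(s) drawn

Start position: (0, 0)
Final position: (26.163, -26.163)
Distance = 37; >= 1e-6 -> NOT closed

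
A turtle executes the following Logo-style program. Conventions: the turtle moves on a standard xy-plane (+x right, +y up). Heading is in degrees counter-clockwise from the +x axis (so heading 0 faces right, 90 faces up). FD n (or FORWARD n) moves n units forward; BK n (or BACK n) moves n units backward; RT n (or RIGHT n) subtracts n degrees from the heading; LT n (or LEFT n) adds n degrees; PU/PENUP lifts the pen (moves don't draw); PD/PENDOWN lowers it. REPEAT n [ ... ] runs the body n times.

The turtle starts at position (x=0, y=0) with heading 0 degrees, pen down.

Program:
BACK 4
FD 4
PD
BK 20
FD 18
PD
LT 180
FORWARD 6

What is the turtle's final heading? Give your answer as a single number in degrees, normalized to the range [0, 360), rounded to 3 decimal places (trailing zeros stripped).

Executing turtle program step by step:
Start: pos=(0,0), heading=0, pen down
BK 4: (0,0) -> (-4,0) [heading=0, draw]
FD 4: (-4,0) -> (0,0) [heading=0, draw]
PD: pen down
BK 20: (0,0) -> (-20,0) [heading=0, draw]
FD 18: (-20,0) -> (-2,0) [heading=0, draw]
PD: pen down
LT 180: heading 0 -> 180
FD 6: (-2,0) -> (-8,0) [heading=180, draw]
Final: pos=(-8,0), heading=180, 5 segment(s) drawn

Answer: 180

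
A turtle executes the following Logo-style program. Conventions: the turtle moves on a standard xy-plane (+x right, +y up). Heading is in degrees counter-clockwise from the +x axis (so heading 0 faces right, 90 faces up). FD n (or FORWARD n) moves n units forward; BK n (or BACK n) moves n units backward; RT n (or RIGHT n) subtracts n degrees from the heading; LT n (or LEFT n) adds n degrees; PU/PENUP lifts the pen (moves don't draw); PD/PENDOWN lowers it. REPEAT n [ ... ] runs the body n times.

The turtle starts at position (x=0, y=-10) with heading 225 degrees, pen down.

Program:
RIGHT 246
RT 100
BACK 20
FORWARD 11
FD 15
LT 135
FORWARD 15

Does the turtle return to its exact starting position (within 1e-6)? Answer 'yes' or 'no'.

Answer: no

Derivation:
Executing turtle program step by step:
Start: pos=(0,-10), heading=225, pen down
RT 246: heading 225 -> 339
RT 100: heading 339 -> 239
BK 20: (0,-10) -> (10.301,7.143) [heading=239, draw]
FD 11: (10.301,7.143) -> (4.635,-2.285) [heading=239, draw]
FD 15: (4.635,-2.285) -> (-3.09,-15.143) [heading=239, draw]
LT 135: heading 239 -> 14
FD 15: (-3.09,-15.143) -> (11.464,-11.514) [heading=14, draw]
Final: pos=(11.464,-11.514), heading=14, 4 segment(s) drawn

Start position: (0, -10)
Final position: (11.464, -11.514)
Distance = 11.564; >= 1e-6 -> NOT closed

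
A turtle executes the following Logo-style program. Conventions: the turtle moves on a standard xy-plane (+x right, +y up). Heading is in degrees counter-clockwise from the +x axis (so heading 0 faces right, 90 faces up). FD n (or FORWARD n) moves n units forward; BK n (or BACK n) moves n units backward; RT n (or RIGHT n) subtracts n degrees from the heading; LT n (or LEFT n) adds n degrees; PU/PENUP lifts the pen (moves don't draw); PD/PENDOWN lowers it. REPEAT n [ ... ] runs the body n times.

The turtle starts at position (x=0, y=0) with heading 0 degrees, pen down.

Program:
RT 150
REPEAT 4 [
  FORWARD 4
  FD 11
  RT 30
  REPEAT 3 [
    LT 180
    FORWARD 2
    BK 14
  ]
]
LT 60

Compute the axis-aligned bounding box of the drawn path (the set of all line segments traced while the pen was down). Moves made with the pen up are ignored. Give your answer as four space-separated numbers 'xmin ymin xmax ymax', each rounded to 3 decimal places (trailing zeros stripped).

Answer: -26.99 -22.598 2.134 6.124

Derivation:
Executing turtle program step by step:
Start: pos=(0,0), heading=0, pen down
RT 150: heading 0 -> 210
REPEAT 4 [
  -- iteration 1/4 --
  FD 4: (0,0) -> (-3.464,-2) [heading=210, draw]
  FD 11: (-3.464,-2) -> (-12.99,-7.5) [heading=210, draw]
  RT 30: heading 210 -> 180
  REPEAT 3 [
    -- iteration 1/3 --
    LT 180: heading 180 -> 0
    FD 2: (-12.99,-7.5) -> (-10.99,-7.5) [heading=0, draw]
    BK 14: (-10.99,-7.5) -> (-24.99,-7.5) [heading=0, draw]
    -- iteration 2/3 --
    LT 180: heading 0 -> 180
    FD 2: (-24.99,-7.5) -> (-26.99,-7.5) [heading=180, draw]
    BK 14: (-26.99,-7.5) -> (-12.99,-7.5) [heading=180, draw]
    -- iteration 3/3 --
    LT 180: heading 180 -> 0
    FD 2: (-12.99,-7.5) -> (-10.99,-7.5) [heading=0, draw]
    BK 14: (-10.99,-7.5) -> (-24.99,-7.5) [heading=0, draw]
  ]
  -- iteration 2/4 --
  FD 4: (-24.99,-7.5) -> (-20.99,-7.5) [heading=0, draw]
  FD 11: (-20.99,-7.5) -> (-9.99,-7.5) [heading=0, draw]
  RT 30: heading 0 -> 330
  REPEAT 3 [
    -- iteration 1/3 --
    LT 180: heading 330 -> 150
    FD 2: (-9.99,-7.5) -> (-11.722,-6.5) [heading=150, draw]
    BK 14: (-11.722,-6.5) -> (0.402,-13.5) [heading=150, draw]
    -- iteration 2/3 --
    LT 180: heading 150 -> 330
    FD 2: (0.402,-13.5) -> (2.134,-14.5) [heading=330, draw]
    BK 14: (2.134,-14.5) -> (-9.99,-7.5) [heading=330, draw]
    -- iteration 3/3 --
    LT 180: heading 330 -> 150
    FD 2: (-9.99,-7.5) -> (-11.722,-6.5) [heading=150, draw]
    BK 14: (-11.722,-6.5) -> (0.402,-13.5) [heading=150, draw]
  ]
  -- iteration 3/4 --
  FD 4: (0.402,-13.5) -> (-3.062,-11.5) [heading=150, draw]
  FD 11: (-3.062,-11.5) -> (-12.588,-6) [heading=150, draw]
  RT 30: heading 150 -> 120
  REPEAT 3 [
    -- iteration 1/3 --
    LT 180: heading 120 -> 300
    FD 2: (-12.588,-6) -> (-11.588,-7.732) [heading=300, draw]
    BK 14: (-11.588,-7.732) -> (-18.588,4.392) [heading=300, draw]
    -- iteration 2/3 --
    LT 180: heading 300 -> 120
    FD 2: (-18.588,4.392) -> (-19.588,6.124) [heading=120, draw]
    BK 14: (-19.588,6.124) -> (-12.588,-6) [heading=120, draw]
    -- iteration 3/3 --
    LT 180: heading 120 -> 300
    FD 2: (-12.588,-6) -> (-11.588,-7.732) [heading=300, draw]
    BK 14: (-11.588,-7.732) -> (-18.588,4.392) [heading=300, draw]
  ]
  -- iteration 4/4 --
  FD 4: (-18.588,4.392) -> (-16.588,0.928) [heading=300, draw]
  FD 11: (-16.588,0.928) -> (-11.088,-8.598) [heading=300, draw]
  RT 30: heading 300 -> 270
  REPEAT 3 [
    -- iteration 1/3 --
    LT 180: heading 270 -> 90
    FD 2: (-11.088,-8.598) -> (-11.088,-6.598) [heading=90, draw]
    BK 14: (-11.088,-6.598) -> (-11.088,-20.598) [heading=90, draw]
    -- iteration 2/3 --
    LT 180: heading 90 -> 270
    FD 2: (-11.088,-20.598) -> (-11.088,-22.598) [heading=270, draw]
    BK 14: (-11.088,-22.598) -> (-11.088,-8.598) [heading=270, draw]
    -- iteration 3/3 --
    LT 180: heading 270 -> 90
    FD 2: (-11.088,-8.598) -> (-11.088,-6.598) [heading=90, draw]
    BK 14: (-11.088,-6.598) -> (-11.088,-20.598) [heading=90, draw]
  ]
]
LT 60: heading 90 -> 150
Final: pos=(-11.088,-20.598), heading=150, 32 segment(s) drawn

Segment endpoints: x in {-26.99, -24.99, -20.99, -19.588, -18.588, -16.588, -12.99, -12.99, -12.588, -12.588, -11.722, -11.722, -11.588, -11.588, -11.088, -11.088, -11.088, -11.088, -11.088, -11.088, -10.99, -10.99, -9.99, -3.464, -3.062, 0, 0.402, 2.134}, y in {-22.598, -20.598, -14.5, -13.5, -13.5, -11.5, -8.598, -7.732, -7.732, -7.5, -7.5, -7.5, -7.5, -7.5, -6.598, -6.5, -6.5, -6, -6, -2, 0, 0.928, 4.392, 6.124}
xmin=-26.99, ymin=-22.598, xmax=2.134, ymax=6.124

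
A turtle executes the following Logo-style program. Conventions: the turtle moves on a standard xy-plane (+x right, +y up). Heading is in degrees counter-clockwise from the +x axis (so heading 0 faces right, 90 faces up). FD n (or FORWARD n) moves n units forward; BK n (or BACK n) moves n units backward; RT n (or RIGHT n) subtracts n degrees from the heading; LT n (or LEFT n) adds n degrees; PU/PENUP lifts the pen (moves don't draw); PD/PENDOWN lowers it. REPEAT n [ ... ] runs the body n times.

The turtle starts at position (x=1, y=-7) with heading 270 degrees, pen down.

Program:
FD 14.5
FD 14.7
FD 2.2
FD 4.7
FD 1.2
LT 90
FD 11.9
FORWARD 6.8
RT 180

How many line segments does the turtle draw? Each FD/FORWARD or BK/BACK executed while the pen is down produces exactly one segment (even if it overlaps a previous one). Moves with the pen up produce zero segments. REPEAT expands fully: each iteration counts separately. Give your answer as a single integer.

Executing turtle program step by step:
Start: pos=(1,-7), heading=270, pen down
FD 14.5: (1,-7) -> (1,-21.5) [heading=270, draw]
FD 14.7: (1,-21.5) -> (1,-36.2) [heading=270, draw]
FD 2.2: (1,-36.2) -> (1,-38.4) [heading=270, draw]
FD 4.7: (1,-38.4) -> (1,-43.1) [heading=270, draw]
FD 1.2: (1,-43.1) -> (1,-44.3) [heading=270, draw]
LT 90: heading 270 -> 0
FD 11.9: (1,-44.3) -> (12.9,-44.3) [heading=0, draw]
FD 6.8: (12.9,-44.3) -> (19.7,-44.3) [heading=0, draw]
RT 180: heading 0 -> 180
Final: pos=(19.7,-44.3), heading=180, 7 segment(s) drawn
Segments drawn: 7

Answer: 7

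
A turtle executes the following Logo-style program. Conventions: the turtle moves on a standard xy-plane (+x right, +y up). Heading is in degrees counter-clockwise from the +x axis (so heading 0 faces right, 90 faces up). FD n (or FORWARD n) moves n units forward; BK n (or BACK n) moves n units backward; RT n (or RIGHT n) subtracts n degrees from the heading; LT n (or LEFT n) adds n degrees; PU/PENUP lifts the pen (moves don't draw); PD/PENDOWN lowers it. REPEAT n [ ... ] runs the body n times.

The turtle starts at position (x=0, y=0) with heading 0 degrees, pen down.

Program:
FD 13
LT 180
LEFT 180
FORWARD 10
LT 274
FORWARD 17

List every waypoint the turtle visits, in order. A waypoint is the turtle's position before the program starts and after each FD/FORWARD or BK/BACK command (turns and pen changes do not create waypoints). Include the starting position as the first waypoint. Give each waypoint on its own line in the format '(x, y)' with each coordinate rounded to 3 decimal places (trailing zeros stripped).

Executing turtle program step by step:
Start: pos=(0,0), heading=0, pen down
FD 13: (0,0) -> (13,0) [heading=0, draw]
LT 180: heading 0 -> 180
LT 180: heading 180 -> 0
FD 10: (13,0) -> (23,0) [heading=0, draw]
LT 274: heading 0 -> 274
FD 17: (23,0) -> (24.186,-16.959) [heading=274, draw]
Final: pos=(24.186,-16.959), heading=274, 3 segment(s) drawn
Waypoints (4 total):
(0, 0)
(13, 0)
(23, 0)
(24.186, -16.959)

Answer: (0, 0)
(13, 0)
(23, 0)
(24.186, -16.959)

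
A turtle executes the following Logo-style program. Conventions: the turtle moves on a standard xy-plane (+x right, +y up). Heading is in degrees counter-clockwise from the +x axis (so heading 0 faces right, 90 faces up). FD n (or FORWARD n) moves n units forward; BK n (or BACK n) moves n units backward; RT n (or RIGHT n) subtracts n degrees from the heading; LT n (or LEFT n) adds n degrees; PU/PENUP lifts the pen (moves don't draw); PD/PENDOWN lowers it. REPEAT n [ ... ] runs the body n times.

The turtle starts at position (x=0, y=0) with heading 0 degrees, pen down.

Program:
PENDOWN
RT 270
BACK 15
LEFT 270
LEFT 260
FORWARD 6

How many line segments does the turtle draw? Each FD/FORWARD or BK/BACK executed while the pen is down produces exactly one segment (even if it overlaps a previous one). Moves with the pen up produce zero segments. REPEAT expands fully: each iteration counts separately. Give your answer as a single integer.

Executing turtle program step by step:
Start: pos=(0,0), heading=0, pen down
PD: pen down
RT 270: heading 0 -> 90
BK 15: (0,0) -> (0,-15) [heading=90, draw]
LT 270: heading 90 -> 0
LT 260: heading 0 -> 260
FD 6: (0,-15) -> (-1.042,-20.909) [heading=260, draw]
Final: pos=(-1.042,-20.909), heading=260, 2 segment(s) drawn
Segments drawn: 2

Answer: 2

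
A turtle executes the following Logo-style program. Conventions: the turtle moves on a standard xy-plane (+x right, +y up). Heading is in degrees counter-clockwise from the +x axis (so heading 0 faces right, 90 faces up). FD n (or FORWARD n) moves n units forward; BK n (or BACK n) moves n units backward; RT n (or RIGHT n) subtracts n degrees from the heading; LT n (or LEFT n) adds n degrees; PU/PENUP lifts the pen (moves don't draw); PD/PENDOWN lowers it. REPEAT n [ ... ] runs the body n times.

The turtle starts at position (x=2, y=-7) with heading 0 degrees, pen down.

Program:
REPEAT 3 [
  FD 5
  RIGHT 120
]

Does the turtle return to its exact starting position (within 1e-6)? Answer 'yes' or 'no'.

Answer: yes

Derivation:
Executing turtle program step by step:
Start: pos=(2,-7), heading=0, pen down
REPEAT 3 [
  -- iteration 1/3 --
  FD 5: (2,-7) -> (7,-7) [heading=0, draw]
  RT 120: heading 0 -> 240
  -- iteration 2/3 --
  FD 5: (7,-7) -> (4.5,-11.33) [heading=240, draw]
  RT 120: heading 240 -> 120
  -- iteration 3/3 --
  FD 5: (4.5,-11.33) -> (2,-7) [heading=120, draw]
  RT 120: heading 120 -> 0
]
Final: pos=(2,-7), heading=0, 3 segment(s) drawn

Start position: (2, -7)
Final position: (2, -7)
Distance = 0; < 1e-6 -> CLOSED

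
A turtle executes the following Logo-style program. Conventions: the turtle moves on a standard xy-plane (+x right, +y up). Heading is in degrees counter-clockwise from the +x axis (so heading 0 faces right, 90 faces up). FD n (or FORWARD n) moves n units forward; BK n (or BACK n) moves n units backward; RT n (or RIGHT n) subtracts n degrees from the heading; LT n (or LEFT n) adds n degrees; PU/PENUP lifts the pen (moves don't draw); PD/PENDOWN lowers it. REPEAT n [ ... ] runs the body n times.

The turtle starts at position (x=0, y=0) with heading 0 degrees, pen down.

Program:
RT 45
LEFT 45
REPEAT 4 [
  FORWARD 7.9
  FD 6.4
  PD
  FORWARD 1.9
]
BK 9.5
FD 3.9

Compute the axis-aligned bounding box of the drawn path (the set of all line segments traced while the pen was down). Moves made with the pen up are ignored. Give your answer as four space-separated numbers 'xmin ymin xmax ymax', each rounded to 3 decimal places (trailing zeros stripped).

Executing turtle program step by step:
Start: pos=(0,0), heading=0, pen down
RT 45: heading 0 -> 315
LT 45: heading 315 -> 0
REPEAT 4 [
  -- iteration 1/4 --
  FD 7.9: (0,0) -> (7.9,0) [heading=0, draw]
  FD 6.4: (7.9,0) -> (14.3,0) [heading=0, draw]
  PD: pen down
  FD 1.9: (14.3,0) -> (16.2,0) [heading=0, draw]
  -- iteration 2/4 --
  FD 7.9: (16.2,0) -> (24.1,0) [heading=0, draw]
  FD 6.4: (24.1,0) -> (30.5,0) [heading=0, draw]
  PD: pen down
  FD 1.9: (30.5,0) -> (32.4,0) [heading=0, draw]
  -- iteration 3/4 --
  FD 7.9: (32.4,0) -> (40.3,0) [heading=0, draw]
  FD 6.4: (40.3,0) -> (46.7,0) [heading=0, draw]
  PD: pen down
  FD 1.9: (46.7,0) -> (48.6,0) [heading=0, draw]
  -- iteration 4/4 --
  FD 7.9: (48.6,0) -> (56.5,0) [heading=0, draw]
  FD 6.4: (56.5,0) -> (62.9,0) [heading=0, draw]
  PD: pen down
  FD 1.9: (62.9,0) -> (64.8,0) [heading=0, draw]
]
BK 9.5: (64.8,0) -> (55.3,0) [heading=0, draw]
FD 3.9: (55.3,0) -> (59.2,0) [heading=0, draw]
Final: pos=(59.2,0), heading=0, 14 segment(s) drawn

Segment endpoints: x in {0, 7.9, 14.3, 16.2, 24.1, 30.5, 32.4, 40.3, 46.7, 48.6, 55.3, 56.5, 59.2, 62.9, 64.8}, y in {0}
xmin=0, ymin=0, xmax=64.8, ymax=0

Answer: 0 0 64.8 0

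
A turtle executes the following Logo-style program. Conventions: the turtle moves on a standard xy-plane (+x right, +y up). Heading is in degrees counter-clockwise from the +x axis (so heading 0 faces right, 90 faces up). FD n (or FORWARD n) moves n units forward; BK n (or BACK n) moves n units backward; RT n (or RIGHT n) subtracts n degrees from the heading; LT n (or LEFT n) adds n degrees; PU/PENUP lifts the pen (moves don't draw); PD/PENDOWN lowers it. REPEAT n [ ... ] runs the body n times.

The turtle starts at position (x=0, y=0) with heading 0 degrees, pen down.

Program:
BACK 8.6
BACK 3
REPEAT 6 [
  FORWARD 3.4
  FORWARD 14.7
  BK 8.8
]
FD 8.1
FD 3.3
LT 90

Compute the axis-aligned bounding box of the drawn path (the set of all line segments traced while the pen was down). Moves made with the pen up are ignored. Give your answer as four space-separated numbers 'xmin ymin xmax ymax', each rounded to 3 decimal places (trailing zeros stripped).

Executing turtle program step by step:
Start: pos=(0,0), heading=0, pen down
BK 8.6: (0,0) -> (-8.6,0) [heading=0, draw]
BK 3: (-8.6,0) -> (-11.6,0) [heading=0, draw]
REPEAT 6 [
  -- iteration 1/6 --
  FD 3.4: (-11.6,0) -> (-8.2,0) [heading=0, draw]
  FD 14.7: (-8.2,0) -> (6.5,0) [heading=0, draw]
  BK 8.8: (6.5,0) -> (-2.3,0) [heading=0, draw]
  -- iteration 2/6 --
  FD 3.4: (-2.3,0) -> (1.1,0) [heading=0, draw]
  FD 14.7: (1.1,0) -> (15.8,0) [heading=0, draw]
  BK 8.8: (15.8,0) -> (7,0) [heading=0, draw]
  -- iteration 3/6 --
  FD 3.4: (7,0) -> (10.4,0) [heading=0, draw]
  FD 14.7: (10.4,0) -> (25.1,0) [heading=0, draw]
  BK 8.8: (25.1,0) -> (16.3,0) [heading=0, draw]
  -- iteration 4/6 --
  FD 3.4: (16.3,0) -> (19.7,0) [heading=0, draw]
  FD 14.7: (19.7,0) -> (34.4,0) [heading=0, draw]
  BK 8.8: (34.4,0) -> (25.6,0) [heading=0, draw]
  -- iteration 5/6 --
  FD 3.4: (25.6,0) -> (29,0) [heading=0, draw]
  FD 14.7: (29,0) -> (43.7,0) [heading=0, draw]
  BK 8.8: (43.7,0) -> (34.9,0) [heading=0, draw]
  -- iteration 6/6 --
  FD 3.4: (34.9,0) -> (38.3,0) [heading=0, draw]
  FD 14.7: (38.3,0) -> (53,0) [heading=0, draw]
  BK 8.8: (53,0) -> (44.2,0) [heading=0, draw]
]
FD 8.1: (44.2,0) -> (52.3,0) [heading=0, draw]
FD 3.3: (52.3,0) -> (55.6,0) [heading=0, draw]
LT 90: heading 0 -> 90
Final: pos=(55.6,0), heading=90, 22 segment(s) drawn

Segment endpoints: x in {-11.6, -8.6, -8.2, -2.3, 0, 1.1, 6.5, 7, 10.4, 15.8, 16.3, 19.7, 25.1, 25.6, 29, 34.4, 34.9, 38.3, 43.7, 44.2, 52.3, 53, 55.6}, y in {0}
xmin=-11.6, ymin=0, xmax=55.6, ymax=0

Answer: -11.6 0 55.6 0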